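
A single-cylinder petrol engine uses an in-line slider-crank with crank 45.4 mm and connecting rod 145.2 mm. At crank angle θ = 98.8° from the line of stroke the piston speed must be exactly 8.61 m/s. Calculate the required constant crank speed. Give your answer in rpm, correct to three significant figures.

1930

For an in-line slider-crank, |v_piston| = rω|sinθ|·[1 + r cosθ/√(L² − r² sin²θ)].
With r = 0.0454 m, L = 0.1452 m, θ = 98.8°: the bracketed kinematic factor |dx/dθ| = 0.042609 m.
ω = v/|dx/dθ| = 8.61/0.042609 = 202.07 rad/s.
N = 60ω/(2π) = 1929.6 rpm.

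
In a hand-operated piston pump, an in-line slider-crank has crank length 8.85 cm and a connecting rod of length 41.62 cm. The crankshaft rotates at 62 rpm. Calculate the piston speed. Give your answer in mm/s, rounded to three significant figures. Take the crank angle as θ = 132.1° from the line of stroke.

365

ω = 2π·62/60 = 6.493 rad/s
For an in-line slider-crank, x = r cosθ + √(L² − r² sin²θ), so v = −rω sinθ·[1 + r cosθ/√(L² − r² sin²θ)].
With r = 0.0885 m, L = 0.4162 m, θ = 132.1°: √(L² − r² sin²θ) = 0.41099 m.
v = −0.0885·6.493·0.74198·[1 + 0.0885·-0.67043/0.41099] = -0.36479 m/s.
|v| = 0.36479 m/s = 364.79 mm/s.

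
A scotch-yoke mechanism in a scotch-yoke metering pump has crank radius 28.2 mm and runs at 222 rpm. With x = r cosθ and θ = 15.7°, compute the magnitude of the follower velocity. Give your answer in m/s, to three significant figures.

0.177

ω = 23.25 rad/s (from 222 rpm).
x = r cosθ ⇒ ẋ = −rω sinθ.
|v| = rω|sinθ| = 0.0282·23.25·|sin 15.7°| = 0.1774 m/s.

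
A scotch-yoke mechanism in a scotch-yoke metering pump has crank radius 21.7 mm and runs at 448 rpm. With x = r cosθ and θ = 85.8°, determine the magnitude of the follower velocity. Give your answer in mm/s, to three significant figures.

ω = 46.91 rad/s (from 448 rpm).
x = r cosθ ⇒ ẋ = −rω sinθ.
|v| = rω|sinθ| = 0.0217·46.91·|sin 85.8°| = 1.0153 m/s = 1015.3 mm/s.

1020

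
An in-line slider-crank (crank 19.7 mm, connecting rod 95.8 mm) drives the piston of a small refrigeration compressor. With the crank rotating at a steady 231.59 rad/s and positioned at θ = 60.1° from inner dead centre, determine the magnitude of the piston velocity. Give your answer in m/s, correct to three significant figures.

4.37

ω = 231.6 rad/s
For an in-line slider-crank, x = r cosθ + √(L² − r² sin²θ), so v = −rω sinθ·[1 + r cosθ/√(L² − r² sin²θ)].
With r = 0.0197 m, L = 0.0958 m, θ = 60.1°: √(L² − r² sin²θ) = 0.094266 m.
v = −0.0197·231.6·0.86690·[1 + 0.0197·0.49849/0.094266] = -4.3671 m/s.
|v| = 4.3671 m/s.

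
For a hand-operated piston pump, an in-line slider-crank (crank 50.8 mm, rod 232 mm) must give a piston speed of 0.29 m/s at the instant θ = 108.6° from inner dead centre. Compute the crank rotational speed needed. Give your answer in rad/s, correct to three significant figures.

6.49

For an in-line slider-crank, |v_piston| = rω|sinθ|·[1 + r cosθ/√(L² − r² sin²θ)].
With r = 0.0508 m, L = 0.232 m, θ = 108.6°: the bracketed kinematic factor |dx/dθ| = 0.044709 m.
ω = v/|dx/dθ| = 0.29/0.044709 = 6.4864 rad/s.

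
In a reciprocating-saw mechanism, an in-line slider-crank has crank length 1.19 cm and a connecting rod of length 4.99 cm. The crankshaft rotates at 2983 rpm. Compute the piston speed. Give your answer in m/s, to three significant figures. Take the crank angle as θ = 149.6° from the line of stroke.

1.49

ω = 2π·2983/60 = 312.4 rad/s
For an in-line slider-crank, x = r cosθ + √(L² − r² sin²θ), so v = −rω sinθ·[1 + r cosθ/√(L² − r² sin²θ)].
With r = 0.0119 m, L = 0.0499 m, θ = 149.6°: √(L² − r² sin²θ) = 0.049535 m.
v = −0.0119·312.4·0.50603·[1 + 0.0119·-0.86251/0.049535] = -1.4913 m/s.
|v| = 1.4913 m/s.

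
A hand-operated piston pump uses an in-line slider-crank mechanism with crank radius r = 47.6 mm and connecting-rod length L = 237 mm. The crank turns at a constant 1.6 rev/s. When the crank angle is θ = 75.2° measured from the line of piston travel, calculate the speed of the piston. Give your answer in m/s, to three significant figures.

0.487

ω = 2π·1.6 = 10.05 rad/s
For an in-line slider-crank, x = r cosθ + √(L² − r² sin²θ), so v = −rω sinθ·[1 + r cosθ/√(L² − r² sin²θ)].
With r = 0.0476 m, L = 0.237 m, θ = 75.2°: √(L² − r² sin²θ) = 0.23249 m.
v = −0.0476·10.05·0.96682·[1 + 0.0476·0.25545/0.23249] = -0.48685 m/s.
|v| = 0.48685 m/s.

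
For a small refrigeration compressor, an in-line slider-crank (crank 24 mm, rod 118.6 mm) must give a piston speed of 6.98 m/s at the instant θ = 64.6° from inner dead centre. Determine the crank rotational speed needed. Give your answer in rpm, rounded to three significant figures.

For an in-line slider-crank, |v_piston| = rω|sinθ|·[1 + r cosθ/√(L² − r² sin²θ)].
With r = 0.024 m, L = 0.1186 m, θ = 64.6°: the bracketed kinematic factor |dx/dθ| = 0.023594 m.
ω = v/|dx/dθ| = 6.98/0.023594 = 295.84 rad/s.
N = 60ω/(2π) = 2825 rpm.

2830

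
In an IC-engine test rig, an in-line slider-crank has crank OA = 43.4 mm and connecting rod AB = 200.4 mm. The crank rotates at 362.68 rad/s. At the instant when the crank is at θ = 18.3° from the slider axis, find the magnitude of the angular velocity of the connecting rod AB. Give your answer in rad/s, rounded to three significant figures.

ω = 362.7 rad/s
The rod makes angle φ with the slider axis where L sinφ = r sinθ; differentiating, L cosφ·φ̇ = r ω cosθ.
L cosφ = √(L² − r² sin²θ) = 0.19994 m.
|ω_rod| = r ω |cosθ| / √(L² − r² sin²θ) = 0.0434·362.7·0.94943/0.19994 = 74.745 rad/s.

74.7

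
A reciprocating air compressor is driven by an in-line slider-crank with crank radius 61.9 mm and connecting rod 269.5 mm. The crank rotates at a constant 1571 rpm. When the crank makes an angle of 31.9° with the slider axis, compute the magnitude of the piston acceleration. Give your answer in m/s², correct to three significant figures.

1600

ω = 2π·1571/60 = 164.5 rad/s
x(θ) = r cosθ + √(L² − r² sin²θ); with ω constant, a = ω²·d²x/dθ².
d²x/dθ² = −r cosθ − r²(cos2θ)/√u − r⁴ sin²2θ/(4u^{3/2}),  u = L² − r² sin²θ = 0.0715603 m².
Substituting r = 0.0619 m, L = 0.2695 m, θ = 31.9°: d²x/dθ² = -0.05903 m.
a = ω²·d²x/dθ² = (164.5)²·(-0.05903) = -1597.6 m/s²;  |a| = 1597.6 m/s².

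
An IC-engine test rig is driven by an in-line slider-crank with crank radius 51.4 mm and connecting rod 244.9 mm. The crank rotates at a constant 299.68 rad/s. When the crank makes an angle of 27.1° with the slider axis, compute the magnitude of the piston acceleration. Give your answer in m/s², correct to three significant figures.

ω = 299.7 rad/s
x(θ) = r cosθ + √(L² − r² sin²θ); with ω constant, a = ω²·d²x/dθ².
d²x/dθ² = −r cosθ − r²(cos2θ)/√u − r⁴ sin²2θ/(4u^{3/2}),  u = L² − r² sin²θ = 0.0594277 m².
Substituting r = 0.0514 m, L = 0.2449 m, θ = 27.1°: d²x/dθ² = -0.052176 m.
a = ω²·d²x/dθ² = (299.7)²·(-0.052176) = -4685.8 m/s²;  |a| = 4685.8 m/s².

4690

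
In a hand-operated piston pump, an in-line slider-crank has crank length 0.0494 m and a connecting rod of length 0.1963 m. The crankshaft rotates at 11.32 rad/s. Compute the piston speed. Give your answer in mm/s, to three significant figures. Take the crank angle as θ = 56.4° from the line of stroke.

ω = 11.32 rad/s
For an in-line slider-crank, x = r cosθ + √(L² − r² sin²θ), so v = −rω sinθ·[1 + r cosθ/√(L² − r² sin²θ)].
With r = 0.0494 m, L = 0.1963 m, θ = 56.4°: √(L² − r² sin²θ) = 0.19194 m.
v = −0.0494·11.32·0.83292·[1 + 0.0494·0.55339/0.19194] = -0.53212 m/s.
|v| = 0.53212 m/s = 532.12 mm/s.

532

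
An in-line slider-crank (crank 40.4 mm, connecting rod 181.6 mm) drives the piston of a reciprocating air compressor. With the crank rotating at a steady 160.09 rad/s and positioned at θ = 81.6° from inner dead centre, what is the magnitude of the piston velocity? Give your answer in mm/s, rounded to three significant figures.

6610

ω = 160.1 rad/s
For an in-line slider-crank, x = r cosθ + √(L² − r² sin²θ), so v = −rω sinθ·[1 + r cosθ/√(L² − r² sin²θ)].
With r = 0.0404 m, L = 0.1816 m, θ = 81.6°: √(L² − r² sin²θ) = 0.17715 m.
v = −0.0404·160.1·0.98927·[1 + 0.0404·0.14608/0.17715] = -6.6114 m/s.
|v| = 6.6114 m/s = 6611.4 mm/s.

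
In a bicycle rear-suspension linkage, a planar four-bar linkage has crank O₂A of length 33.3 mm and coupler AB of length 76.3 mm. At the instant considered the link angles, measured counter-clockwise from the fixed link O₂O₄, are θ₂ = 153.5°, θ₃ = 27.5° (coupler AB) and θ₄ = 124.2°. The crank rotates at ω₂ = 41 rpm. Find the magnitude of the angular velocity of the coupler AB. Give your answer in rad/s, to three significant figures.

ω₂ = 4.294 rad/s (from 41 rpm).
Differentiating the loop-closure r₂e^{iθ₂}+r₃e^{iθ₃}=r₁+r₄e^{iθ₄} gives r₂ω₂e^{iθ₂}+r₃ω₃e^{iθ₃}=r₄ω₄e^{iθ₄}.
Eliminating the other unknown: ω₃ = r₂ω₂ sin(θ₄−θ₂) / [r₃ sin(θ₃−θ₄)].
Numerator sine = -0.48938; denominator sine = -0.99317.
Result = 0.0333·4.294·(-0.48938) / (0.0763·(-0.99317)) = +0.92333 rad/s; magnitude 0.92333 rad/s.

0.923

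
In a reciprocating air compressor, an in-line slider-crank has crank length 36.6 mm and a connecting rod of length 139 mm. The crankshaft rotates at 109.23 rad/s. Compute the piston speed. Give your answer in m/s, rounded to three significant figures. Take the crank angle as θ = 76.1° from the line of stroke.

4.13

ω = 109.2 rad/s
For an in-line slider-crank, x = r cosθ + √(L² − r² sin²θ), so v = −rω sinθ·[1 + r cosθ/√(L² − r² sin²θ)].
With r = 0.0366 m, L = 0.139 m, θ = 76.1°: √(L² − r² sin²θ) = 0.13438 m.
v = −0.0366·109.2·0.97072·[1 + 0.0366·0.24023/0.13438] = -4.1347 m/s.
|v| = 4.1347 m/s.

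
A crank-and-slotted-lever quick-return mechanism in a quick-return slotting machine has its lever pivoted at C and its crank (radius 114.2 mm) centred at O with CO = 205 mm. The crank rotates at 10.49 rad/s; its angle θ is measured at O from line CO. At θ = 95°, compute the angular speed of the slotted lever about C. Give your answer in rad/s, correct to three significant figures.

2.26

ω = 10.49 rad/s
Crank pin A relative to C: A = (d + r cosθ, r sinθ); lever angle φ = atan2(r sinθ, d + r cosθ).
Differentiating tanφ: φ̇ = rω(d cosθ + r)/(d² + r² + 2dr cosθ).
d² + r² + 2dr cosθ = |CA|² = 0.0509858 m²;  d cosθ + r = +0.096333 m.
|ω_lever| = |0.1142·10.49·+0.096333| / 0.0509858 = 2.2634 rad/s.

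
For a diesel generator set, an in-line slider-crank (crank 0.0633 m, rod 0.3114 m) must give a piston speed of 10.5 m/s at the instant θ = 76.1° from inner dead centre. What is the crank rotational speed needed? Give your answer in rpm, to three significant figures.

For an in-line slider-crank, |v_piston| = rω|sinθ|·[1 + r cosθ/√(L² − r² sin²θ)].
With r = 0.0633 m, L = 0.3114 m, θ = 76.1°: the bracketed kinematic factor |dx/dθ| = 0.064507 m.
ω = v/|dx/dθ| = 10.5/0.064507 = 162.77 rad/s.
N = 60ω/(2π) = 1554.4 rpm.

1550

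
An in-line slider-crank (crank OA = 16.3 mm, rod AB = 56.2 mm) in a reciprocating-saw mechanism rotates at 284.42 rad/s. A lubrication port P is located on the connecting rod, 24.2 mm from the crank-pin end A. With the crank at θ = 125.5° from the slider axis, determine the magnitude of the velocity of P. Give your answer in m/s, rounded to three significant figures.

ω = 284.4 rad/s.  Crank-pin speed |V_A| = rω = 4.636 m/s, perpendicular to OA.
Rod angle: sinφ = −(r/L) sinθ ⇒ φ = -13.658°; ω_rod = −rω cosθ/√(L²−r²sin²θ) = +49.297 rad/s.
V_P = V_A + ω_rod × AP, with AP = 0.0242 m along the rod.
Components: V_Px = −rω sinθ − a·ω_rod·sinφ = -3.4926 m/s;  V_Py = rω cosθ + a·ω_rod·cosφ = -1.5329 m/s.
|V_P| = √(V_Px² + V_Py²) = 3.8142 m/s.

3.81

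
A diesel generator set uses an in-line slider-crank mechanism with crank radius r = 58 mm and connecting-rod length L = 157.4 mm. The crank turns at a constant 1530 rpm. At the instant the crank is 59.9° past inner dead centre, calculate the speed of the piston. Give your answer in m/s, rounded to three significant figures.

ω = 2π·1530/60 = 160.2 rad/s
For an in-line slider-crank, x = r cosθ + √(L² − r² sin²θ), so v = −rω sinθ·[1 + r cosθ/√(L² − r² sin²θ)].
With r = 0.058 m, L = 0.1574 m, θ = 59.9°: √(L² − r² sin²θ) = 0.14919 m.
v = −0.058·160.2·0.86515·[1 + 0.058·0.50151/0.14919] = -9.6072 m/s.
|v| = 9.6072 m/s.

9.61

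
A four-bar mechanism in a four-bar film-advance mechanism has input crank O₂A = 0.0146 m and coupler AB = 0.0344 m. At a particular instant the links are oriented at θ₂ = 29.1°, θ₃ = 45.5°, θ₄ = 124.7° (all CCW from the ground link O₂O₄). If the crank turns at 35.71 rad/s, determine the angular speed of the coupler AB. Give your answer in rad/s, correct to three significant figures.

15.4

ω₂ = 35.71 rad/s
Differentiating the loop-closure r₂e^{iθ₂}+r₃e^{iθ₃}=r₁+r₄e^{iθ₄} gives r₂ω₂e^{iθ₂}+r₃ω₃e^{iθ₃}=r₄ω₄e^{iθ₄}.
Eliminating the other unknown: ω₃ = r₂ω₂ sin(θ₄−θ₂) / [r₃ sin(θ₃−θ₄)].
Numerator sine = +0.99523; denominator sine = -0.98229.
Result = 0.0146·35.71·(+0.99523) / (0.0344·(-0.98229)) = -15.356 rad/s; magnitude 15.356 rad/s.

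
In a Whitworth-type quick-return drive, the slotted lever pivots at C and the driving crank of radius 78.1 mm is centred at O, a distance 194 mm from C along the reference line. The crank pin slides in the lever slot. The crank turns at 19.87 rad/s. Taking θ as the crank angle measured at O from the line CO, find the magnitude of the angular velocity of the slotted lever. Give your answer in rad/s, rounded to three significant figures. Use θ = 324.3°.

5.35

ω = 19.87 rad/s
Crank pin A relative to C: A = (d + r cosθ, r sinθ); lever angle φ = atan2(r sinθ, d + r cosθ).
Differentiating tanφ: φ̇ = rω(d cosθ + r)/(d² + r² + 2dr cosθ).
d² + r² + 2dr cosθ = |CA|² = 0.068344 m²;  d cosθ + r = +0.23564 m.
|ω_lever| = |0.0781·19.87·+0.23564| / 0.068344 = 5.3506 rad/s.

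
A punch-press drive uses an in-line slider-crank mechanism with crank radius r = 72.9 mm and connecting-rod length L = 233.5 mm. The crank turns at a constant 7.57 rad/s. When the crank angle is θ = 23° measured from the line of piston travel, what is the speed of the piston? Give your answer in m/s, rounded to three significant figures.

ω = 7.57 rad/s
For an in-line slider-crank, x = r cosθ + √(L² − r² sin²θ), so v = −rω sinθ·[1 + r cosθ/√(L² − r² sin²θ)].
With r = 0.0729 m, L = 0.2335 m, θ = 23°: √(L² − r² sin²θ) = 0.23176 m.
v = −0.0729·7.57·0.39073·[1 + 0.0729·0.92050/0.23176] = -0.27806 m/s.
|v| = 0.27806 m/s.

0.278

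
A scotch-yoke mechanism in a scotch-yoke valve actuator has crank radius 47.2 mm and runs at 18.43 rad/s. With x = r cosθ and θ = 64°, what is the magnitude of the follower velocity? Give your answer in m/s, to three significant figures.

ω = 18.43 rad/s
x = r cosθ ⇒ ẋ = −rω sinθ.
|v| = rω|sinθ| = 0.0472·18.43·|sin 64°| = 0.78186 m/s.

0.782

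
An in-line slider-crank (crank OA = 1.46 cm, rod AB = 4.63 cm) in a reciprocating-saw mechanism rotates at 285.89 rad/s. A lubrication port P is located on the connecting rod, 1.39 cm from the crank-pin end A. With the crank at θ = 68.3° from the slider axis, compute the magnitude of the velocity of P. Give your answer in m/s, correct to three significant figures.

ω = 285.9 rad/s.  Crank-pin speed |V_A| = rω = 4.174 m/s, perpendicular to OA.
Rod angle: sinφ = −(r/L) sinθ ⇒ φ = -17.037°; ω_rod = −rω cosθ/√(L²−r²sin²θ) = -34.863 rad/s.
V_P = V_A + ω_rod × AP, with AP = 0.0139 m along the rod.
Components: V_Px = −rω sinθ − a·ω_rod·sinφ = -4.0202 m/s;  V_Py = rω cosθ + a·ω_rod·cosφ = +1.08 m/s.
|V_P| = √(V_Px² + V_Py²) = 4.1627 m/s.

4.16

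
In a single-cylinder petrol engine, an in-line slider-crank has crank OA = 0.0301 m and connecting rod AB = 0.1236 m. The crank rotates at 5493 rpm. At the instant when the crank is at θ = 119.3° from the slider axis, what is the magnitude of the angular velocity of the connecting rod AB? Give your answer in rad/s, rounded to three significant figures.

70.2

ω = 575.2 rad/s (converted from 5493 rpm).
The rod makes angle φ with the slider axis where L sinφ = r sinθ; differentiating, L cosφ·φ̇ = r ω cosθ.
L cosφ = √(L² − r² sin²θ) = 0.12078 m.
|ω_rod| = r ω |cosθ| / √(L² − r² sin²θ) = 0.0301·575.2·0.48938/0.12078 = 70.155 rad/s.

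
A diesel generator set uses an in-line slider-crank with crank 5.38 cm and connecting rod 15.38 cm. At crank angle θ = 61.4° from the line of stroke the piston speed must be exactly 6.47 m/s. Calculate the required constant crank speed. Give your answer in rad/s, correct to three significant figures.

116

For an in-line slider-crank, |v_piston| = rω|sinθ|·[1 + r cosθ/√(L² − r² sin²θ)].
With r = 0.0538 m, L = 0.1538 m, θ = 61.4°: the bracketed kinematic factor |dx/dθ| = 0.055547 m.
ω = v/|dx/dθ| = 6.47/0.055547 = 116.48 rad/s.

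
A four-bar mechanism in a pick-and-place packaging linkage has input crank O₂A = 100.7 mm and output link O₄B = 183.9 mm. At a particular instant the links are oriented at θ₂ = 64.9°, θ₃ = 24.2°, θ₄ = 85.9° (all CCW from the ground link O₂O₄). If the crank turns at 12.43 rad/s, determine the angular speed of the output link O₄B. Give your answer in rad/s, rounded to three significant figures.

ω₂ = 12.43 rad/s
Differentiating the loop-closure r₂e^{iθ₂}+r₃e^{iθ₃}=r₁+r₄e^{iθ₄} gives r₂ω₂e^{iθ₂}+r₃ω₃e^{iθ₃}=r₄ω₄e^{iθ₄}.
Eliminating the other unknown: ω₄ = r₂ω₂ sin(θ₂−θ₃) / [r₄ sin(θ₄−θ₃)].
Numerator sine = +0.65210; denominator sine = +0.88048.
Result = 0.1007·12.43·(+0.65210) / (0.1839·(+0.88048)) = +5.041 rad/s; magnitude 5.041 rad/s.

5.04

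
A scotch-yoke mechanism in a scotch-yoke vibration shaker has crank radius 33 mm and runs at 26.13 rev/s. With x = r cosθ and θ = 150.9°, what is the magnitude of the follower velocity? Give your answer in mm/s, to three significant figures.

ω = 164.2 rad/s (from 26.13 rev/s).
x = r cosθ ⇒ ẋ = −rω sinθ.
|v| = rω|sinθ| = 0.033·164.2·|sin 150.9°| = 2.6349 m/s = 2634.9 mm/s.

2630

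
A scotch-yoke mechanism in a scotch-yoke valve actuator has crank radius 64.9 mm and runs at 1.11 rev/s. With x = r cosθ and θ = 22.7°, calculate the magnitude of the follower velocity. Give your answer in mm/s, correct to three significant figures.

ω = 6.974 rad/s (from 1.11 rev/s).
x = r cosθ ⇒ ẋ = −rω sinθ.
|v| = rω|sinθ| = 0.0649·6.974·|sin 22.7°| = 0.17467 m/s = 174.67 mm/s.

175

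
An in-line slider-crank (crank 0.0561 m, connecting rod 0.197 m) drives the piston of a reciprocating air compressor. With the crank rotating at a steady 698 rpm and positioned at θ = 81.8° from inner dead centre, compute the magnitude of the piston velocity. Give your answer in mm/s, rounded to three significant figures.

ω = 2π·698/60 = 73.09 rad/s
For an in-line slider-crank, x = r cosθ + √(L² − r² sin²θ), so v = −rω sinθ·[1 + r cosθ/√(L² − r² sin²θ)].
With r = 0.0561 m, L = 0.197 m, θ = 81.8°: √(L² − r² sin²θ) = 0.18901 m.
v = −0.0561·73.09·0.98978·[1 + 0.0561·0.14263/0.18901] = -4.2305 m/s.
|v| = 4.2305 m/s = 4230.5 mm/s.

4230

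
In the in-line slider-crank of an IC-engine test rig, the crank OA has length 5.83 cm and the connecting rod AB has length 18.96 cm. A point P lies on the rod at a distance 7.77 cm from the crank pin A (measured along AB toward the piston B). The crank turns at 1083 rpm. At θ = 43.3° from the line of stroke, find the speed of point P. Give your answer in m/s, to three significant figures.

ω = 113.4 rad/s.  Crank-pin speed |V_A| = rω = 6.6119 m/s, perpendicular to OA.
Rod angle: sinφ = −(r/L) sinθ ⇒ φ = -12.174°; ω_rod = −rω cosθ/√(L²−r²sin²θ) = -25.963 rad/s.
V_P = V_A + ω_rod × AP, with AP = 0.0777 m along the rod.
Components: V_Px = −rω sinθ − a·ω_rod·sinφ = -4.96 m/s;  V_Py = rω cosθ + a·ω_rod·cosφ = +2.84 m/s.
|V_P| = √(V_Px² + V_Py²) = 5.7155 m/s.

5.72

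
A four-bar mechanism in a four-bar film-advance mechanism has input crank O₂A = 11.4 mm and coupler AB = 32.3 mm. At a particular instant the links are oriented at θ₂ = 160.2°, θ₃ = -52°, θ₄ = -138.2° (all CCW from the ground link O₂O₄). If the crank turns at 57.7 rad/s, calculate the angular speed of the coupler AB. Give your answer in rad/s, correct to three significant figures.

ω₂ = 57.7 rad/s
Differentiating the loop-closure r₂e^{iθ₂}+r₃e^{iθ₃}=r₁+r₄e^{iθ₄} gives r₂ω₂e^{iθ₂}+r₃ω₃e^{iθ₃}=r₄ω₄e^{iθ₄}.
Eliminating the other unknown: ω₃ = r₂ω₂ sin(θ₄−θ₂) / [r₃ sin(θ₃−θ₄)].
Numerator sine = +0.87965; denominator sine = +0.99780.
Result = 0.0114·57.7·(+0.87965) / (0.0323·(+0.99780)) = +17.953 rad/s; magnitude 17.953 rad/s.

18.0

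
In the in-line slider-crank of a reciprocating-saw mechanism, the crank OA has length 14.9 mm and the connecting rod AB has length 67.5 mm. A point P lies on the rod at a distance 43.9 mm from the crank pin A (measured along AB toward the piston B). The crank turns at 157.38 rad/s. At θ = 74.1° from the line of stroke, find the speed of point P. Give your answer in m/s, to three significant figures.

ω = 157.4 rad/s.  Crank-pin speed |V_A| = rω = 2.345 m/s, perpendicular to OA.
Rod angle: sinφ = −(r/L) sinθ ⇒ φ = -12.257°; ω_rod = −rω cosθ/√(L²−r²sin²θ) = -9.7394 rad/s.
V_P = V_A + ω_rod × AP, with AP = 0.0439 m along the rod.
Components: V_Px = −rω sinθ − a·ω_rod·sinφ = -2.346 m/s;  V_Py = rω cosθ + a·ω_rod·cosφ = +0.22461 m/s.
|V_P| = √(V_Px² + V_Py²) = 2.3567 m/s.

2.36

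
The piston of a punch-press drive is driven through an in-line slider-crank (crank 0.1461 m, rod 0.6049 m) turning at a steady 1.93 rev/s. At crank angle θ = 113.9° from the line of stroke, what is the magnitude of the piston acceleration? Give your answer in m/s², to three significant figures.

12.2

ω = 2π·1.93 = 12.13 rad/s
x(θ) = r cosθ + √(L² − r² sin²θ); with ω constant, a = ω²·d²x/dθ².
d²x/dθ² = −r cosθ − r²(cos2θ)/√u − r⁴ sin²2θ/(4u^{3/2}),  u = L² − r² sin²θ = 0.348062 m².
Substituting r = 0.1461 m, L = 0.6049 m, θ = 113.9°: d²x/dθ² = +0.08319 m.
a = ω²·d²x/dθ² = (12.13)²·(+0.08319) = +12.233 m/s²;  |a| = 12.233 m/s².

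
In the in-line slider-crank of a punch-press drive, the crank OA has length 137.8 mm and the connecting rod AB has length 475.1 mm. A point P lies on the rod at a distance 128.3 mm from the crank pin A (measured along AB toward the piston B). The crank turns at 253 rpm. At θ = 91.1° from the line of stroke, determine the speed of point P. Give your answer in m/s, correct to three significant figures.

ω = 26.49 rad/s.  Crank-pin speed |V_A| = rω = 3.6509 m/s, perpendicular to OA.
Rod angle: sinφ = −(r/L) sinθ ⇒ φ = -16.857°; ω_rod = −rω cosθ/√(L²−r²sin²θ) = +0.15415 rad/s.
V_P = V_A + ω_rod × AP, with AP = 0.1283 m along the rod.
Components: V_Px = −rω sinθ − a·ω_rod·sinφ = -3.6445 m/s;  V_Py = rω cosθ + a·ω_rod·cosφ = -0.051161 m/s.
|V_P| = √(V_Px² + V_Py²) = 3.6448 m/s.

3.64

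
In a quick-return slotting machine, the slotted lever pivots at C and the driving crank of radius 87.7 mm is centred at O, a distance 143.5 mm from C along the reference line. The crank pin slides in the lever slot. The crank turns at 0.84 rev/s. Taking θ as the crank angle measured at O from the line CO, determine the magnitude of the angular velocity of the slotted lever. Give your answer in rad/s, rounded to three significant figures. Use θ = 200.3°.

4.64

ω = 5.278 rad/s (from 0.84 rev/s).
Crank pin A relative to C: A = (d + r cosθ, r sinθ); lever angle φ = atan2(r sinθ, d + r cosθ).
Differentiating tanφ: φ̇ = rω(d cosθ + r)/(d² + r² + 2dr cosθ).
d² + r² + 2dr cosθ = |CA|² = 0.00467697 m²;  d cosθ + r = -0.046887 m.
|ω_lever| = |0.0877·5.278·-0.046887| / 0.00467697 = 4.6403 rad/s.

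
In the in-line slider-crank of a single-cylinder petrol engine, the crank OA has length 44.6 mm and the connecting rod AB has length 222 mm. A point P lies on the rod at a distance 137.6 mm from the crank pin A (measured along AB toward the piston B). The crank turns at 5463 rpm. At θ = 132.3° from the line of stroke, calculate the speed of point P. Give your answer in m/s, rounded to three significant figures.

ω = 572.1 rad/s.  Crank-pin speed |V_A| = rω = 25.515 m/s, perpendicular to OA.
Rod angle: sinφ = −(r/L) sinθ ⇒ φ = -8.545°; ω_rod = −rω cosθ/√(L²−r²sin²θ) = +78.219 rad/s.
V_P = V_A + ω_rod × AP, with AP = 0.1376 m along the rod.
Components: V_Px = −rω sinθ − a·ω_rod·sinφ = -17.272 m/s;  V_Py = rω cosθ + a·ω_rod·cosφ = -6.5284 m/s.
|V_P| = √(V_Px² + V_Py²) = 18.465 m/s.

18.5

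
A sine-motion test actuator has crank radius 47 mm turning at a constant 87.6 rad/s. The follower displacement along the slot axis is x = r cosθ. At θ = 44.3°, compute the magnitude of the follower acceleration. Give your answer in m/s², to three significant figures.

ω = 87.6 rad/s
x = r cosθ ⇒ ẍ = −rω² cosθ (ω constant).
|a| = rω²|cosθ| = 0.047·(87.6)²·|cos 44.3°| = 258.13 m/s².

258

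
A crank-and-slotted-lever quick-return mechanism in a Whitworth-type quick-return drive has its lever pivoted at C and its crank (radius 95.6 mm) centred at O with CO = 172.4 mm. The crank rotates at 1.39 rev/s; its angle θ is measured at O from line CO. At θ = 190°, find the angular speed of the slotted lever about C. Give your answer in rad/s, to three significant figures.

9.68

ω = 8.734 rad/s (from 1.39 rev/s).
Crank pin A relative to C: A = (d + r cosθ, r sinθ); lever angle φ = atan2(r sinθ, d + r cosθ).
Differentiating tanφ: φ̇ = rω(d cosθ + r)/(d² + r² + 2dr cosθ).
d² + r² + 2dr cosθ = |CA|² = 0.00639902 m²;  d cosθ + r = -0.074181 m.
|ω_lever| = |0.0956·8.734·-0.074181| / 0.00639902 = 9.679 rad/s.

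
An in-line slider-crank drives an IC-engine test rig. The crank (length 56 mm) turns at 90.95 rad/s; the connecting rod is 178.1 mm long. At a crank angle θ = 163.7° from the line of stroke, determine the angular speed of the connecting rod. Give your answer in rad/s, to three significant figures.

ω = 90.95 rad/s
The rod makes angle φ with the slider axis where L sinφ = r sinθ; differentiating, L cosφ·φ̇ = r ω cosθ.
L cosφ = √(L² − r² sin²θ) = 0.17741 m.
|ω_rod| = r ω |cosθ| / √(L² − r² sin²θ) = 0.056·90.95·0.95981/0.17741 = 27.555 rad/s.

27.6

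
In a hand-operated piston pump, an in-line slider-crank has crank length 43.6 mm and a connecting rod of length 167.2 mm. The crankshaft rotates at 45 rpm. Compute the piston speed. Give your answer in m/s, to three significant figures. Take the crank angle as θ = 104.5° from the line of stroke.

ω = 2π·45/60 = 4.712 rad/s
For an in-line slider-crank, x = r cosθ + √(L² − r² sin²θ), so v = −rω sinθ·[1 + r cosθ/√(L² − r² sin²θ)].
With r = 0.0436 m, L = 0.1672 m, θ = 104.5°: √(L² − r² sin²θ) = 0.16178 m.
v = −0.0436·4.712·0.96815·[1 + 0.0436·-0.25038/0.16178] = -0.18549 m/s.
|v| = 0.18549 m/s.

0.185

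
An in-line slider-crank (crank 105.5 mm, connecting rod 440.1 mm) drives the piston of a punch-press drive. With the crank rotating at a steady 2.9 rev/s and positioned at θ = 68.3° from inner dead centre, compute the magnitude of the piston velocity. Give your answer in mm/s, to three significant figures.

ω = 2π·2.9 = 18.22 rad/s
For an in-line slider-crank, x = r cosθ + √(L² − r² sin²θ), so v = −rω sinθ·[1 + r cosθ/√(L² − r² sin²θ)].
With r = 0.1055 m, L = 0.4401 m, θ = 68.3°: √(L² − r² sin²θ) = 0.42904 m.
v = −0.1055·18.22·0.92913·[1 + 0.1055·0.36975/0.42904] = -1.9485 m/s.
|v| = 1.9485 m/s = 1948.5 mm/s.

1950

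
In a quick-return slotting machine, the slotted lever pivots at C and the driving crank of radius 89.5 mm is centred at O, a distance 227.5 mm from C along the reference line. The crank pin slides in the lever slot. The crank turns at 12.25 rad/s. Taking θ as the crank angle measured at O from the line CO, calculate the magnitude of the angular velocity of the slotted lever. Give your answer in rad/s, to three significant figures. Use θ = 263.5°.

ω = 12.25 rad/s
Crank pin A relative to C: A = (d + r cosθ, r sinθ); lever angle φ = atan2(r sinθ, d + r cosθ).
Differentiating tanφ: φ̇ = rω(d cosθ + r)/(d² + r² + 2dr cosθ).
d² + r² + 2dr cosθ = |CA|² = 0.0551566 m²;  d cosθ + r = +0.063746 m.
|ω_lever| = |0.0895·12.25·+0.063746| / 0.0551566 = 1.2671 rad/s.

1.27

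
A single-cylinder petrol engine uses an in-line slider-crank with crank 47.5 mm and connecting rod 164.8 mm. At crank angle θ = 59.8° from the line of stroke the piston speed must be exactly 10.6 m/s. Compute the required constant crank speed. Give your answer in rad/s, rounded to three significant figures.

225

For an in-line slider-crank, |v_piston| = rω|sinθ|·[1 + r cosθ/√(L² − r² sin²θ)].
With r = 0.0475 m, L = 0.1648 m, θ = 59.8°: the bracketed kinematic factor |dx/dθ| = 0.047199 m.
ω = v/|dx/dθ| = 10.6/0.047199 = 224.58 rad/s.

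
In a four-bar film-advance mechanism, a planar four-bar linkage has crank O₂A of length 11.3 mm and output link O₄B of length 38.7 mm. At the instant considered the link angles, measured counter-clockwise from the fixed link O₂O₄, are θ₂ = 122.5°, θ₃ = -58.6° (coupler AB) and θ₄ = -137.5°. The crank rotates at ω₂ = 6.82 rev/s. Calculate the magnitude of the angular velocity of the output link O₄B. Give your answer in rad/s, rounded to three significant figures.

ω₂ = 42.85 rad/s (from 6.82 rev/s).
Differentiating the loop-closure r₂e^{iθ₂}+r₃e^{iθ₃}=r₁+r₄e^{iθ₄} gives r₂ω₂e^{iθ₂}+r₃ω₃e^{iθ₃}=r₄ω₄e^{iθ₄}.
Eliminating the other unknown: ω₄ = r₂ω₂ sin(θ₂−θ₃) / [r₄ sin(θ₄−θ₃)].
Numerator sine = -0.01920; denominator sine = -0.98129.
Result = 0.0113·42.85·(-0.01920) / (0.0387·(-0.98129)) = +0.24478 rad/s; magnitude 0.24478 rad/s.

0.245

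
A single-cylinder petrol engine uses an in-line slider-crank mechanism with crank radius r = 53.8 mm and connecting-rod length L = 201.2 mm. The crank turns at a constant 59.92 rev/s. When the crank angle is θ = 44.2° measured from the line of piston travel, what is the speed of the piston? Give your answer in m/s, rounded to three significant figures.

ω = 2π·59.9 = 376.5 rad/s
For an in-line slider-crank, x = r cosθ + √(L² − r² sin²θ), so v = −rω sinθ·[1 + r cosθ/√(L² − r² sin²θ)].
With r = 0.0538 m, L = 0.2012 m, θ = 44.2°: √(L² − r² sin²θ) = 0.19767 m.
v = −0.0538·376.5·0.69717·[1 + 0.0538·0.71691/0.19767] = -16.876 m/s.
|v| = 16.876 m/s.

16.9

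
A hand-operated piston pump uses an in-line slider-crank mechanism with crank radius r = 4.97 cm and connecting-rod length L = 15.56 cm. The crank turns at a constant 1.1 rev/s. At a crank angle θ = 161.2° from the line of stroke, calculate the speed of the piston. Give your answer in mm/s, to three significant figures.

77.0

ω = 2π·1.1 = 6.912 rad/s
For an in-line slider-crank, x = r cosθ + √(L² − r² sin²θ), so v = −rω sinθ·[1 + r cosθ/√(L² − r² sin²θ)].
With r = 0.0497 m, L = 0.1556 m, θ = 161.2°: √(L² − r² sin²θ) = 0.15477 m.
v = −0.0497·6.912·0.32227·[1 + 0.0497·-0.94665/0.15477] = -0.077048 m/s.
|v| = 0.077048 m/s = 77.048 mm/s.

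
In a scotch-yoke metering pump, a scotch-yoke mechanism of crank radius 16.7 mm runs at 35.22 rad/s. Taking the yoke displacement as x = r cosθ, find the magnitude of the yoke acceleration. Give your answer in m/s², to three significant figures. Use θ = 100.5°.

3.78

ω = 35.22 rad/s
x = r cosθ ⇒ ẍ = −rω² cosθ (ω constant).
|a| = rω²|cosθ| = 0.0167·(35.22)²·|cos 100.5°| = 3.7751 m/s².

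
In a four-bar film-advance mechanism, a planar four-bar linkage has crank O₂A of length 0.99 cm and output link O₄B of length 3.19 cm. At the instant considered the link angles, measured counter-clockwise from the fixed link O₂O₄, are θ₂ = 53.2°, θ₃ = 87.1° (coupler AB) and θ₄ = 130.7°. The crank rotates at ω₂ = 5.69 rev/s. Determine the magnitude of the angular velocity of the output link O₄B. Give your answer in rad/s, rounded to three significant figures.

8.97

ω₂ = 35.75 rad/s (from 5.69 rev/s).
Differentiating the loop-closure r₂e^{iθ₂}+r₃e^{iθ₃}=r₁+r₄e^{iθ₄} gives r₂ω₂e^{iθ₂}+r₃ω₃e^{iθ₃}=r₄ω₄e^{iθ₄}.
Eliminating the other unknown: ω₄ = r₂ω₂ sin(θ₂−θ₃) / [r₄ sin(θ₄−θ₃)].
Numerator sine = -0.55775; denominator sine = +0.68962.
Result = 0.0099·35.75·(-0.55775) / (0.0319·(+0.68962)) = -8.9735 rad/s; magnitude 8.9735 rad/s.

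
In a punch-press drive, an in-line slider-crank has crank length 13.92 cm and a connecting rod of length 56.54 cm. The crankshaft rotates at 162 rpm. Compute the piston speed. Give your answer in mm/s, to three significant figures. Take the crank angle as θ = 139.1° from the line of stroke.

1250

ω = 2π·162/60 = 16.96 rad/s
For an in-line slider-crank, x = r cosθ + √(L² − r² sin²θ), so v = −rω sinθ·[1 + r cosθ/√(L² − r² sin²θ)].
With r = 0.1392 m, L = 0.5654 m, θ = 139.1°: √(L² − r² sin²θ) = 0.55801 m.
v = −0.1392·16.96·0.65474·[1 + 0.1392·-0.75585/0.55801] = -1.2546 m/s.
|v| = 1.2546 m/s = 1254.6 mm/s.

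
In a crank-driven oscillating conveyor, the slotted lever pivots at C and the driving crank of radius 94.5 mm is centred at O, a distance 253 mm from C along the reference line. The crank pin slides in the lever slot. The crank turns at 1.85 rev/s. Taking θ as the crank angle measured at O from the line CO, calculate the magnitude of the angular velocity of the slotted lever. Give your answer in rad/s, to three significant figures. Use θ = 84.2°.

1.70

ω = 11.62 rad/s (from 1.85 rev/s).
Crank pin A relative to C: A = (d + r cosθ, r sinθ); lever angle φ = atan2(r sinθ, d + r cosθ).
Differentiating tanφ: φ̇ = rω(d cosθ + r)/(d² + r² + 2dr cosθ).
d² + r² + 2dr cosθ = |CA|² = 0.0777715 m²;  d cosθ + r = +0.12007 m.
|ω_lever| = |0.0945·11.62·+0.12007| / 0.0777715 = 1.6959 rad/s.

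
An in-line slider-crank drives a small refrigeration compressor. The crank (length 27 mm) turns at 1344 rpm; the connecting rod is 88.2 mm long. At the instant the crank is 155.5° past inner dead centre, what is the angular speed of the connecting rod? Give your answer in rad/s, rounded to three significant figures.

39.5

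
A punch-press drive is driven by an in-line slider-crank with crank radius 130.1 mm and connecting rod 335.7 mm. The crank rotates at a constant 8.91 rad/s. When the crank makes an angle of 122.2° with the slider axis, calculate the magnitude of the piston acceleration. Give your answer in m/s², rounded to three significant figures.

7.19

ω = 8.91 rad/s
x(θ) = r cosθ + √(L² − r² sin²θ); with ω constant, a = ω²·d²x/dθ².
d²x/dθ² = −r cosθ − r²(cos2θ)/√u − r⁴ sin²2θ/(4u^{3/2}),  u = L² − r² sin²θ = 0.100575 m².
Substituting r = 0.1301 m, L = 0.3357 m, θ = 122.2°: d²x/dθ² = +0.090562 m.
a = ω²·d²x/dθ² = (8.91)²·(+0.090562) = +7.1895 m/s²;  |a| = 7.1895 m/s².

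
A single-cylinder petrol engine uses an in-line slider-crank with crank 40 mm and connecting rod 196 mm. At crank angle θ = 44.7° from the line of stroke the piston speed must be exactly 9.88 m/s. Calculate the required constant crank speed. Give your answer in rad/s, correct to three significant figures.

306

For an in-line slider-crank, |v_piston| = rω|sinθ|·[1 + r cosθ/√(L² − r² sin²θ)].
With r = 0.04 m, L = 0.196 m, θ = 44.7°: the bracketed kinematic factor |dx/dθ| = 0.03226 m.
ω = v/|dx/dθ| = 9.88/0.03226 = 306.26 rad/s.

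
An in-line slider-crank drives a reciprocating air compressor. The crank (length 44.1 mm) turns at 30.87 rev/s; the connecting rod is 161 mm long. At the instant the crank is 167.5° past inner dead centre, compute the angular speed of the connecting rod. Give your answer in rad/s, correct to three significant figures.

52.0

ω = 194 rad/s (converted from 30.87 rev/s).
The rod makes angle φ with the slider axis where L sinφ = r sinθ; differentiating, L cosφ·φ̇ = r ω cosθ.
L cosφ = √(L² − r² sin²θ) = 0.16072 m.
|ω_rod| = r ω |cosθ| / √(L² − r² sin²θ) = 0.0441·194·0.97630/0.16072 = 51.961 rad/s.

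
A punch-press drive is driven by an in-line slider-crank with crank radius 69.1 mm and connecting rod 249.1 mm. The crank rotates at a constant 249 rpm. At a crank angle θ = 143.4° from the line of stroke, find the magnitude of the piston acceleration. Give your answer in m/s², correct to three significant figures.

ω = 2π·249/60 = 26.08 rad/s
x(θ) = r cosθ + √(L² − r² sin²θ); with ω constant, a = ω²·d²x/dθ².
d²x/dθ² = −r cosθ − r²(cos2θ)/√u − r⁴ sin²2θ/(4u^{3/2}),  u = L² − r² sin²θ = 0.0603534 m².
Substituting r = 0.0691 m, L = 0.2491 m, θ = 143.4°: d²x/dθ² = +0.049505 m.
a = ω²·d²x/dθ² = (26.08)²·(+0.049505) = +33.659 m/s²;  |a| = 33.659 m/s².

33.7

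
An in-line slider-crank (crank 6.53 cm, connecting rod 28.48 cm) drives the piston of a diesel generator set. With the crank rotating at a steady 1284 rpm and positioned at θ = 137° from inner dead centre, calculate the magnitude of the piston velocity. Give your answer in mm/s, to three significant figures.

ω = 2π·1284/60 = 134.5 rad/s
For an in-line slider-crank, x = r cosθ + √(L² − r² sin²θ), so v = −rω sinθ·[1 + r cosθ/√(L² − r² sin²θ)].
With r = 0.0653 m, L = 0.2848 m, θ = 137°: √(L² − r² sin²θ) = 0.2813 m.
v = −0.0653·134.5·0.68200·[1 + 0.0653·-0.73135/0.2813] = -4.9715 m/s.
|v| = 4.9715 m/s = 4971.5 mm/s.

4970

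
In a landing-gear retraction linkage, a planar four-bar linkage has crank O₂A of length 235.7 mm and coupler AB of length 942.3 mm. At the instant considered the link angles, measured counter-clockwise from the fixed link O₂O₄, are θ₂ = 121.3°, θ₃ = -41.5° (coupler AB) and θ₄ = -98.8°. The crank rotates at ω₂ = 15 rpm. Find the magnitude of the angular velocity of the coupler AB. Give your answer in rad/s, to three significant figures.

0.301

ω₂ = 1.571 rad/s (from 15 rpm).
Differentiating the loop-closure r₂e^{iθ₂}+r₃e^{iθ₃}=r₁+r₄e^{iθ₄} gives r₂ω₂e^{iθ₂}+r₃ω₃e^{iθ₃}=r₄ω₄e^{iθ₄}.
Eliminating the other unknown: ω₃ = r₂ω₂ sin(θ₄−θ₂) / [r₃ sin(θ₃−θ₄)].
Numerator sine = +0.64412; denominator sine = +0.84151.
Result = 0.2357·1.571·(+0.64412) / (0.9423·(+0.84151)) = +0.30075 rad/s; magnitude 0.30075 rad/s.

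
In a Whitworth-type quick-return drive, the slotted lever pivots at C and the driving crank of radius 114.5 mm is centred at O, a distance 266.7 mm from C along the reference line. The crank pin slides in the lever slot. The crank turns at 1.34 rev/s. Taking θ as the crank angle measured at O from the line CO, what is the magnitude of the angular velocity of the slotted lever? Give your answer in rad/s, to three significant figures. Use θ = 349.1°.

ω = 8.419 rad/s (from 1.34 rev/s).
Crank pin A relative to C: A = (d + r cosθ, r sinθ); lever angle φ = atan2(r sinθ, d + r cosθ).
Differentiating tanφ: φ̇ = rω(d cosθ + r)/(d² + r² + 2dr cosθ).
d² + r² + 2dr cosθ = |CA|² = 0.144212 m²;  d cosθ + r = +0.37639 m.
|ω_lever| = |0.1145·8.419·+0.37639| / 0.144212 = 2.5161 rad/s.

2.52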